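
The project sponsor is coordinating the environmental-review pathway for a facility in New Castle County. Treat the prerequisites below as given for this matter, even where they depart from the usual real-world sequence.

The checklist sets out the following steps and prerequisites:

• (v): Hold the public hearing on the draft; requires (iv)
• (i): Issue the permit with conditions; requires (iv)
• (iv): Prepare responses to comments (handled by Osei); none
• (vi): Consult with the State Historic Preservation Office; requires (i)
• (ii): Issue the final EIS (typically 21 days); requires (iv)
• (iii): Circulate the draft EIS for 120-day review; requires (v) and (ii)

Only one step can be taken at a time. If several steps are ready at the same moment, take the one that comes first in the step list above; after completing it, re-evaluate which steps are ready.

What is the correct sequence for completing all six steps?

(iv) has no prerequisites → (iv) first.
Now (v), (i) and (ii) have their prerequisites met. (v) is listed earlier, so (v) next.
(i) and (ii) are both available; (i) is listed earlier → (i).
(vi) now also ready, so the ready set is {(vi), (ii)}; (vi) is listed earlier → (vi).
Next only (ii) has its prerequisites met → (ii).
Next only (iii) has its prerequisites met → (iii).

(iv) → (v) → (i) → (vi) → (ii) → (iii)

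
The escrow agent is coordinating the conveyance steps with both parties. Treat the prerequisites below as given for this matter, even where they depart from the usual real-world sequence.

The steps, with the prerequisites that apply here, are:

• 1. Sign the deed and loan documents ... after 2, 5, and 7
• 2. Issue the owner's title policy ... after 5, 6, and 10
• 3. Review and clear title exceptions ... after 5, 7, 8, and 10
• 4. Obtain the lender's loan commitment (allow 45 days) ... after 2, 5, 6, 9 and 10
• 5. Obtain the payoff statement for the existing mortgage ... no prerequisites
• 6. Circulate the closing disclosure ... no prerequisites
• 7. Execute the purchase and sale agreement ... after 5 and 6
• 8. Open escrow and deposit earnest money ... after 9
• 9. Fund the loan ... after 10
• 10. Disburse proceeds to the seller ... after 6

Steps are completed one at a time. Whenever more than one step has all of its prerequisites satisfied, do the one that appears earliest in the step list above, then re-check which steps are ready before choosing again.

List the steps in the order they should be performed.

5, 6, 7, 10, 2, 1, 9, 4, 8, 3

Nothing is required for 5 and 6. 5 is listed earlier → 5 first.
6 is the only step now ready → 6.
Ready: 7 and 10. 7 is listed earlier → 7.
Next only 10 has its prerequisites met → 10.
2 and 9 are both available; 2 is listed earlier → 2.
1 now also ready, so the ready set is {1, 9}; 1 is listed earlier → 1.
9 is the only step now ready → 9.
Ready: 4 and 8. 4 is listed earlier → 4.
That leaves 8 as the only ready step → 8.
3 needed 5, 7, 8 and 10, now all done → 3.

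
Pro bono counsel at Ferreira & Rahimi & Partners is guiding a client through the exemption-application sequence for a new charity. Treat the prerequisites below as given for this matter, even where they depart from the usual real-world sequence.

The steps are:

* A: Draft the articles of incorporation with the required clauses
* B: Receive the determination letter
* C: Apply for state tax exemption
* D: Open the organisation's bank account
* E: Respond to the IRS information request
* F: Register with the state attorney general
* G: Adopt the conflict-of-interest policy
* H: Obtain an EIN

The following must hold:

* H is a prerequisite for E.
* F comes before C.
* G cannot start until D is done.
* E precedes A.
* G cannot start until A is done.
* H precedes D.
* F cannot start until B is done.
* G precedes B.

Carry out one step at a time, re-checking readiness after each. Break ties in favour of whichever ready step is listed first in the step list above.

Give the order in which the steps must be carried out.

H is the only step with nothing outstanding, so it goes first.
D and E are both available; D is listed earlier → D.
That leaves E as the only ready step → E.
A needed E, now all done → A.
Next only G has its prerequisites met → G.
B needed G, now all done → B.
F is the only step now ready → F.
C is the only step now ready → C.

H, D, E, A, G, B, F, C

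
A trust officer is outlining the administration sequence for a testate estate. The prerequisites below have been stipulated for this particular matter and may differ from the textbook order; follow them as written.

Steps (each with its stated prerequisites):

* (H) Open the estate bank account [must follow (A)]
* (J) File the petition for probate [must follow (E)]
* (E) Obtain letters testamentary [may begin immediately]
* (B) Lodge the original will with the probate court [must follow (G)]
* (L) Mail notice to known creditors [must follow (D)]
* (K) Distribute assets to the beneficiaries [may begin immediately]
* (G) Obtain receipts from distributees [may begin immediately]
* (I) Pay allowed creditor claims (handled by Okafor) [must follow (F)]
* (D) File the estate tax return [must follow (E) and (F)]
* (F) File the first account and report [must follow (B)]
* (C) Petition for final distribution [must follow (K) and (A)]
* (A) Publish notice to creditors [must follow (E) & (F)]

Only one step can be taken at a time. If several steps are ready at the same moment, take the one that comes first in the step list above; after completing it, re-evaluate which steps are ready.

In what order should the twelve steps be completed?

(E), (J), (K), (G), (B), (F), (I), (D), (L), (A), (H), (C)

Nothing is required for (E), (K) and (G). (E) is listed earlier → (E) first.
Now (J), (K) and (G) have their prerequisites met. (J) is listed earlier, so (J) next.
Ready: (K) and (G). (K) is listed earlier → (K).
That leaves (G) as the only ready step → (G).
(B) needed (G), now all done → (B).
(F) is the only step now ready → (F).
Ready: (I), (D) and (A). (I) is listed earlier → (I).
(D) and (A) are both available; (D) is listed earlier → (D).
(L) now also ready, so the ready set is {(L), (A)}; (L) is listed earlier → (L).
(A) needed (E) and (F), now all done → (A).
(H) and (C) are both available; (H) is listed earlier → (H).
That leaves (C) as the only ready step → (C).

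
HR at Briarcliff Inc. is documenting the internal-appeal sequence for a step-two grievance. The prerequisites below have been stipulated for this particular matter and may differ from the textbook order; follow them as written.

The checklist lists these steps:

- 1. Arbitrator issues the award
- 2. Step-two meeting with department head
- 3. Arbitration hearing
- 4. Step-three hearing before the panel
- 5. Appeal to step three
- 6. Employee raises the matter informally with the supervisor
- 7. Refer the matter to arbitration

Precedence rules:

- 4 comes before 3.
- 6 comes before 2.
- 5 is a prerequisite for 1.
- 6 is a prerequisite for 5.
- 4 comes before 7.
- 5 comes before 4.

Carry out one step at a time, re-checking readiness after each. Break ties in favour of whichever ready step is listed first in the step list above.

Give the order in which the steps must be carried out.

Only 6 has no prerequisites, so it is first.
Now 2 and 5 have their prerequisites met. 2 is listed earlier, so 2 next.
5 needed 6, now all done → 5.
Now 1 and 4 have their prerequisites met. 1 is listed earlier, so 1 next.
Next only 4 has its prerequisites met → 4.
3 and 7 are both available; 3 is listed earlier → 3.
7 needed 4, now all done → 7.

6 → 2 → 5 → 1 → 4 → 3 → 7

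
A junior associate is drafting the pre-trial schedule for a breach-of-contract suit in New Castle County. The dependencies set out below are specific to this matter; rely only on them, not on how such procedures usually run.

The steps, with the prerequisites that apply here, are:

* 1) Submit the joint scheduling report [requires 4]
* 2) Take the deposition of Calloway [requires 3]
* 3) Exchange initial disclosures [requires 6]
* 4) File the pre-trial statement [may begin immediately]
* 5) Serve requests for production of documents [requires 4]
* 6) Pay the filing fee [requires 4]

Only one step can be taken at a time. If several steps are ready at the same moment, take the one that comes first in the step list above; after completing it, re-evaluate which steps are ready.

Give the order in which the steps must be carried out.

4 1 5 6 3 2

4 has no prerequisites → 4 first.
Ready: 1, 5 and 6. 1 is listed earlier → 1.
5 and 6 are both available; 5 is listed earlier → 5.
Next only 6 has its prerequisites met → 6.
That leaves 3 as the only ready step → 3.
2 is the only step now ready → 2.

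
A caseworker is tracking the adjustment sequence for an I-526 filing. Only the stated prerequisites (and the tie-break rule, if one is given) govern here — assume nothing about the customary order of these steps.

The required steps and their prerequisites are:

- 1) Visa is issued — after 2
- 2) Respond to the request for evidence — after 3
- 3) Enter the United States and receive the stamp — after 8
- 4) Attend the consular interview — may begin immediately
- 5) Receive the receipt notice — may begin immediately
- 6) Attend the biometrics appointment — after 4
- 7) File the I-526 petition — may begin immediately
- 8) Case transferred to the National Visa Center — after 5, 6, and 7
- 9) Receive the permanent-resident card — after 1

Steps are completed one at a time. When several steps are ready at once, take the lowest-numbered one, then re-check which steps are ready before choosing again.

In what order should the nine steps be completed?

4 5 6 7 8 3 2 1 9

Nothing is required for 4, 5 and 7. 4 has the earlier label → 4 first.
6 now also ready, so the ready set is {5, 6, 7}; 5 has the earlier label → 5.
Ready: 6 and 7. 6 has the earlier label → 6.
That leaves 7 as the only ready step → 7.
Next only 8 has its prerequisites met → 8.
3 needed 8, now all done → 3.
2 needed 3, now all done → 2.
Next only 1 has its prerequisites met → 1.
Next only 9 has its prerequisites met → 9.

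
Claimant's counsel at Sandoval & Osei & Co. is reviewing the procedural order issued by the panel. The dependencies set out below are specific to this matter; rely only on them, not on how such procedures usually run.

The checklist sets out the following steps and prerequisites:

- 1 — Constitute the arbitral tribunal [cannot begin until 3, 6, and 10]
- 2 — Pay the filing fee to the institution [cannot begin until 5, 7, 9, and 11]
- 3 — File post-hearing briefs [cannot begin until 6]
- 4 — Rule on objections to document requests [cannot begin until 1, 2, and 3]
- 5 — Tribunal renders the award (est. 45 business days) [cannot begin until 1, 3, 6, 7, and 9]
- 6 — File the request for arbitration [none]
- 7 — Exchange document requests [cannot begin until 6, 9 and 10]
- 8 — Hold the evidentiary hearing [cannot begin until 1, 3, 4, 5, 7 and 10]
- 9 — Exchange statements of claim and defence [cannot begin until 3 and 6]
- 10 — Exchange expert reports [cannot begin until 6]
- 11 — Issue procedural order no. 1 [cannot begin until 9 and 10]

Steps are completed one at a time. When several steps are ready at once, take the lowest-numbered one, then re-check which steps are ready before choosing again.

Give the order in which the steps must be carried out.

6 3 9 10 1 7 5 11 2 4 8

Only 6 has no prerequisites, so it is first.
Now 3 and 10 have their prerequisites met. 3 has the earlier label, so 3 next.
9 now also ready, so the ready set is {9, 10}; 9 has the earlier label → 9.
10 is the only step now ready → 10.
1, 7 and 11 are all available; 1 has the earlier label → 1.
7 and 11 are both available; 7 has the earlier label → 7.
5 and 11 are both available; 5 has the earlier label → 5.
11 needed 9 and 10, now all done → 11.
That leaves 2 as the only ready step → 2.
4 needed 1, 2 and 3, now all done → 4.
8 needed 1, 3, 4, 5, 7 and 10, now all done → 8.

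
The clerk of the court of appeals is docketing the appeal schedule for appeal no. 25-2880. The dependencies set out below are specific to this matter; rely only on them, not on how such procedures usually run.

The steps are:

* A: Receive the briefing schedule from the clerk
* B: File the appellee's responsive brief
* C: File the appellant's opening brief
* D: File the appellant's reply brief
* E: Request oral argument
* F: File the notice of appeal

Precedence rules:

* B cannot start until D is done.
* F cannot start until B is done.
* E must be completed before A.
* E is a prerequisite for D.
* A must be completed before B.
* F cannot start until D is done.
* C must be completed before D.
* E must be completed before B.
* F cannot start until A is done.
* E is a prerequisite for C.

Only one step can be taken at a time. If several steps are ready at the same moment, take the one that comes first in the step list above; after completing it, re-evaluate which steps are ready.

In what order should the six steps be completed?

E A C D B F

E is the only step with nothing outstanding, so it goes first.
Now A and C have their prerequisites met. A is listed earlier, so A next.
Next only C has its prerequisites met → C.
D is the only step now ready → D.
B needed A, D and E, now all done → B.
Next only F has its prerequisites met → F.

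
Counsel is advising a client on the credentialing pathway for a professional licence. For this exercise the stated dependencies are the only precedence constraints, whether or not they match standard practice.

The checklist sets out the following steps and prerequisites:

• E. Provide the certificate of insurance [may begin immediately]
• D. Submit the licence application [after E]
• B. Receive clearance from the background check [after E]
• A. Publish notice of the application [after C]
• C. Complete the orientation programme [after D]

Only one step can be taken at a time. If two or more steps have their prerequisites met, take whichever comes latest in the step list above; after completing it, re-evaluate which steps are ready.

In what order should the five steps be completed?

E B D C A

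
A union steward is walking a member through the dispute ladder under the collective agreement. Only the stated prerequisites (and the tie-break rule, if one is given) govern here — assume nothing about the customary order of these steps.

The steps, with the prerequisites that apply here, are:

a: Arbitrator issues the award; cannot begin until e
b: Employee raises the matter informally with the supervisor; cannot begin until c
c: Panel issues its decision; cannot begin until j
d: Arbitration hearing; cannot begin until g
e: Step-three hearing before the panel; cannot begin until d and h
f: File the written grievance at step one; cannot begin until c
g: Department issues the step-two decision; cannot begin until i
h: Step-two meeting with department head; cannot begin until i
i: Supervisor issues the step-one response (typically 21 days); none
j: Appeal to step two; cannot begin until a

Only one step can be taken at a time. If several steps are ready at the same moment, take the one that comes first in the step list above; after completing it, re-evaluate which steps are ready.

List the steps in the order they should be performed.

i g d h e a j c b f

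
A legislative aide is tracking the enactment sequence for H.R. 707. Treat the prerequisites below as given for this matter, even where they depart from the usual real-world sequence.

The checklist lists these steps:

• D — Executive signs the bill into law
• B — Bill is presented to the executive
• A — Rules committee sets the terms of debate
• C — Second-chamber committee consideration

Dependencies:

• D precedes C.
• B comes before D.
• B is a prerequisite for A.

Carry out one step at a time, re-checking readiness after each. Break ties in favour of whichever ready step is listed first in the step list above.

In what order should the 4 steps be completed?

B has no prerequisites → B first.
D and A are both available; D is listed earlier → D.
C now also ready, so the ready set is {A, C}; A is listed earlier → A.
C is the only step now ready → C.

B → D → A → C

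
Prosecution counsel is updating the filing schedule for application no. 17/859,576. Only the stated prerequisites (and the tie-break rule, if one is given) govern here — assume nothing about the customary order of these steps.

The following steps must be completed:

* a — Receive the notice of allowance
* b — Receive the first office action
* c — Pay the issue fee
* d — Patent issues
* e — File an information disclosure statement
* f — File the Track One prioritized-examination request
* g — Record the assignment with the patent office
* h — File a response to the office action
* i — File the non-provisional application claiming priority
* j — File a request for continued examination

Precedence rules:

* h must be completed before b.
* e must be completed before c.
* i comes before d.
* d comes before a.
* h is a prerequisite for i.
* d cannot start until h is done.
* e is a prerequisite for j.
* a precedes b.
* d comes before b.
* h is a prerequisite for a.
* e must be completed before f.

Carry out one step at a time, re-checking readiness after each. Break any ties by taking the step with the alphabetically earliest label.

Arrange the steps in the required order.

e, c, f, g, h, i, d, a, b, j

e, g and h have no prerequisites; e has the earlier label, so e is first.
c, f and j now also ready, so the ready set is {c, f, g, h, j}; c has the earlier label → c.
Now f, g, h and j have their prerequisites met. f has the earlier label, so f next.
Ready: g, h and j. g has the earlier label → g.
Ready: h and j. h has the earlier label → h.
Now i and j have their prerequisites met. i has the earlier label, so i next.
d and j are both available; d has the earlier label → d.
a now also ready, so the ready set is {a, j}; a has the earlier label → a.
Ready: b and j. b has the earlier label → b.
j needed e, now all done → j.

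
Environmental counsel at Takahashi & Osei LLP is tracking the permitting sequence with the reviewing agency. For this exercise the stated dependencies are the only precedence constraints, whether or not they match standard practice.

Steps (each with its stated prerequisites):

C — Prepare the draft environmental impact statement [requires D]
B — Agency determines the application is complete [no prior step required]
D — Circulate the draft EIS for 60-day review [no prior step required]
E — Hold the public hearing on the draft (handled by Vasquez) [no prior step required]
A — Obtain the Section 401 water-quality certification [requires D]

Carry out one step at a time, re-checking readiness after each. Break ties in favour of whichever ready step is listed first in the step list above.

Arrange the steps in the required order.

B → D → C → E → A

Nothing is required for B, D and E. B is listed earlier → B first.
Ready: D and E. D is listed earlier → D.
Now C, E and A have their prerequisites met. C is listed earlier, so C next.
E and A are both available; E is listed earlier → E.
A needed D, now all done → A.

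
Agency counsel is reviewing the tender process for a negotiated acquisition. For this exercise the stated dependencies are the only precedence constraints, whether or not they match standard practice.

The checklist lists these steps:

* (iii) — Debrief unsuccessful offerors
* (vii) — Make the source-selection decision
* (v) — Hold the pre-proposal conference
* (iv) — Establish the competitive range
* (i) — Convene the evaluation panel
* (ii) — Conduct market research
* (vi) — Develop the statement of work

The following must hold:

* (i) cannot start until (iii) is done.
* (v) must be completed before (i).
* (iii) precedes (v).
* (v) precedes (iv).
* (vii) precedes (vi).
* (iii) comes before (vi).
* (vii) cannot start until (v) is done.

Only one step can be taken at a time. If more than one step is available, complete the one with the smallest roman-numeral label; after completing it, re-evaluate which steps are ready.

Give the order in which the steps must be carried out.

(ii) and (iii) have no prerequisites; (ii) has the earlier label, so (ii) is first.
(iii) is the only step now ready → (iii).
(v) needed (iii), now all done → (v).
(i), (iv) and (vii) are all available; (i) has the earlier label → (i).
Ready: (iv) and (vii). (iv) has the earlier label → (iv).
(vii) needed (v), now all done → (vii).
(vi) needed (iii) and (vii), now all done → (vi).

(ii), (iii), (v), (i), (iv), (vii), (vi)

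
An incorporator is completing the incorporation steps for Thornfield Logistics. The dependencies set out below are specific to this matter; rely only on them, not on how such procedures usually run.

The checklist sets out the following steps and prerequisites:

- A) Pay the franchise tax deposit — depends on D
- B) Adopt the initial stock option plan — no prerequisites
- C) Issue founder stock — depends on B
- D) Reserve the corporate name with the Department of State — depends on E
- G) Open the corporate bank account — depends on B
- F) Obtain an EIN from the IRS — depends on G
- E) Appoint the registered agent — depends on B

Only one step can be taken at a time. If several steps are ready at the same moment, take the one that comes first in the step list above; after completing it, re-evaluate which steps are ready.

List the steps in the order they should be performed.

B, C, G, F, E, D, A

B is the only step with nothing outstanding, so it goes first.
Ready: C, G and E. C is listed earlier → C.
Now G and E have their prerequisites met. G is listed earlier, so G next.
F now also ready, so the ready set is {F, E}; F is listed earlier → F.
E needed B, now all done → E.
D needed E, now all done → D.
A needed D, now all done → A.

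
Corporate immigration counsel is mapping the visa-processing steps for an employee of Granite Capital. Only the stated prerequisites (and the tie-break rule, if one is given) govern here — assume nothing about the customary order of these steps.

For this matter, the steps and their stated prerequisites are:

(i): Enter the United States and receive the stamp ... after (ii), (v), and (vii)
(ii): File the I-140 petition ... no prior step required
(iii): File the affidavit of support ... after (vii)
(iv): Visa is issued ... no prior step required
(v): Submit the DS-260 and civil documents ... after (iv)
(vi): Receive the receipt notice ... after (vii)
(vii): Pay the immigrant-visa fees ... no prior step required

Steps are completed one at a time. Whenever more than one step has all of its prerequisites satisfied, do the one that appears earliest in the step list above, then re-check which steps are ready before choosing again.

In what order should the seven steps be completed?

(ii), (iv), (v), (vii), (i), (iii), (vi)

Nothing is required for (ii), (iv) and (vii). (ii) is listed earlier → (ii) first.
(iv) and (vii) are both available; (iv) is listed earlier → (iv).
(v) and (vii) are both available; (v) is listed earlier → (v).
Next only (vii) has its prerequisites met → (vii).
Ready: (i), (iii) and (vi). (i) is listed earlier → (i).
Ready: (iii) and (vi). (iii) is listed earlier → (iii).
That leaves (vi) as the only ready step → (vi).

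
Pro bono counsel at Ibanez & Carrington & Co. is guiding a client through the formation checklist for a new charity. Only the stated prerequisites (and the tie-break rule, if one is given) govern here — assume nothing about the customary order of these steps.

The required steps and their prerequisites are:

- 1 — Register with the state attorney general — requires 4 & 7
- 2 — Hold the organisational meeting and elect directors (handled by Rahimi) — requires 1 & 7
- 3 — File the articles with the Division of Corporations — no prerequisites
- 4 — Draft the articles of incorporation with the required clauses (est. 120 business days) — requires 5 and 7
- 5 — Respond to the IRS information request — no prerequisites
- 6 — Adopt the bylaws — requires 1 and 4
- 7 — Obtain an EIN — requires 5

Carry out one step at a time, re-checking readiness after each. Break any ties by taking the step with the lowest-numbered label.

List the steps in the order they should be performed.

3 and 5 have no prerequisites; 3 has the earlier label, so 3 is first.
That leaves 5 as the only ready step → 5.
Next only 7 has its prerequisites met → 7.
4 needed 5 and 7, now all done → 4.
1 needed 4 and 7, now all done → 1.
Now 2 and 6 have their prerequisites met. 2 has the earlier label, so 2 next.
6 needed 1 and 4, now all done → 6.

3 → 5 → 7 → 4 → 1 → 2 → 6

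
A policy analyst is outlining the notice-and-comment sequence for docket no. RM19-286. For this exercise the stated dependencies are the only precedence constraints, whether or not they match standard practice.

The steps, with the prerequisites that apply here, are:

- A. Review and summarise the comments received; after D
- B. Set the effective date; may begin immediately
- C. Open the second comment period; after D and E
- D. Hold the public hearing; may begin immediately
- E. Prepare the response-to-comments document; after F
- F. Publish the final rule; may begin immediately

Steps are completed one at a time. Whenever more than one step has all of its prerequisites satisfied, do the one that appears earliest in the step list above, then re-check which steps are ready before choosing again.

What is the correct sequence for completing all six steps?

B, D, A, F, E, C

Nothing is required for B, D and F. B is listed earlier → B first.
D and F are both available; D is listed earlier → D.
A now also ready, so the ready set is {A, F}; A is listed earlier → A.
F is the only step now ready → F.
E needed F, now all done → E.
C needed D and E, now all done → C.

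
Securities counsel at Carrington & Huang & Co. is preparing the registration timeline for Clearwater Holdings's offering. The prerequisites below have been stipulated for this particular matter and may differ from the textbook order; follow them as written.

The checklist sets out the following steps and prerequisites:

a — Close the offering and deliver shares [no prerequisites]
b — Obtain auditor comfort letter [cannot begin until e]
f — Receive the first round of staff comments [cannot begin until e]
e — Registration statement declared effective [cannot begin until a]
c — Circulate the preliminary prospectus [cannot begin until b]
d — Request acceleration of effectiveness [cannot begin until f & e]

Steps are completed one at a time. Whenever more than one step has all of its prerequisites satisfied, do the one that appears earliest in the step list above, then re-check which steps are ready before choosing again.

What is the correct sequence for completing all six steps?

Only a has no prerequisites, so it is first.
That leaves e as the only ready step → e.
b and f are both available; b is listed earlier → b.
c now also ready, so the ready set is {f, c}; f is listed earlier → f.
Now c and d have their prerequisites met. c is listed earlier, so c next.
d needed f and e, now all done → d.

a → e → b → f → c → d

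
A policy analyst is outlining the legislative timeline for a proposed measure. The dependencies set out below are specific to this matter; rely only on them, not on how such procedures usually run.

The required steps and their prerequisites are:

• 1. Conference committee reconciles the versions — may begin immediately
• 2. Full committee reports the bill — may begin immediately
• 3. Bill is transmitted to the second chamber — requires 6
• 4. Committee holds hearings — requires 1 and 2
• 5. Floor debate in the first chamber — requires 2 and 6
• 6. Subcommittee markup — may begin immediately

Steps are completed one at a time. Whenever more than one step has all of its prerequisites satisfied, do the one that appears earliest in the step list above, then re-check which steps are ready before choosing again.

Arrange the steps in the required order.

1, 2 and 6 have no prerequisites; 1 is listed earlier, so 1 is first.
Ready: 2 and 6. 2 is listed earlier → 2.
4 and 6 are both available; 4 is listed earlier → 4.
Next only 6 has its prerequisites met → 6.
3 and 5 are both available; 3 is listed earlier → 3.
5 needed 2 and 6, now all done → 5.

1, 2, 4, 6, 3, 5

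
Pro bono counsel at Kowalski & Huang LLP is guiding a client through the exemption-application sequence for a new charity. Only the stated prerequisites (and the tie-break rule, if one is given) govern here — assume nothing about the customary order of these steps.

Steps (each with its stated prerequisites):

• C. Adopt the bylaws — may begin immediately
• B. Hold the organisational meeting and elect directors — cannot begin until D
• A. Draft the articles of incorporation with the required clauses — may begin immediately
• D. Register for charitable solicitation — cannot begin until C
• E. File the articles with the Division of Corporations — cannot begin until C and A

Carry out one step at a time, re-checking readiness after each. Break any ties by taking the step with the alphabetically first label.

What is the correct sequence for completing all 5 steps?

A and C have no prerequisites; A has the earlier label, so A is first.
C is the only step now ready → C.
Ready: D and E. D has the earlier label → D.
B and E are both available; B has the earlier label → B.
E needed A and C, now all done → E.

A → C → D → B → E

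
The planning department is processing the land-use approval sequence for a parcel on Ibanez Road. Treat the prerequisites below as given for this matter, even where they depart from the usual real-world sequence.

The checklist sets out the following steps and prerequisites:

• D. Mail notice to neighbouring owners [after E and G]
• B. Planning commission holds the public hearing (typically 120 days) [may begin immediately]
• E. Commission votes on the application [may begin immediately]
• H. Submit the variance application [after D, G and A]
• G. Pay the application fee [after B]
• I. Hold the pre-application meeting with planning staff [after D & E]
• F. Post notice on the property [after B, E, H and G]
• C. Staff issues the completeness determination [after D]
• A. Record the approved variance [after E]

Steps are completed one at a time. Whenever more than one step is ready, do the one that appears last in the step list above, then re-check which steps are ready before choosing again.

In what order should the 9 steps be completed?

E, A, B, G, D, C, I, H, F

E and B have no prerequisites; E is listed later, so E is first.
A now also ready, so the ready set is {A, B}; A is listed later → A.
B is the only step now ready → B.
Next only G has its prerequisites met → G.
D is the only step now ready → D.
C, I and H are all available; C is listed later → C.
I and H are both available; I is listed later → I.
That leaves H as the only ready step → H.
That leaves F as the only ready step → F.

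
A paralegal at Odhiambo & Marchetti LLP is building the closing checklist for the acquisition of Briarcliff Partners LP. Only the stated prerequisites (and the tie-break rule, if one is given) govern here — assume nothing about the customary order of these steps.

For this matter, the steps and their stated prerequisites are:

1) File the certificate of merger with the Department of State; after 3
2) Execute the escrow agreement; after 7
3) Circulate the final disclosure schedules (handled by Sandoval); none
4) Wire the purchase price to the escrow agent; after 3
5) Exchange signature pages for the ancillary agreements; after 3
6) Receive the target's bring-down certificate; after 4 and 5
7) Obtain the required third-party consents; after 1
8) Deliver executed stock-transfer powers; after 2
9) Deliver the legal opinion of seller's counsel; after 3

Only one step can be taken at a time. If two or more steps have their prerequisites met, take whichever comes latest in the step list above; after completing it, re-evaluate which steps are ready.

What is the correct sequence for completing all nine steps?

3 9 5 4 6 1 7 2 8

3 is the only step with nothing outstanding, so it goes first.
9, 5, 4 and 1 are all available; 9 is listed later → 9.
5, 4 and 1 are all available; 5 is listed later → 5.
Now 4 and 1 have their prerequisites met. 4 is listed later, so 4 next.
6 now also ready, so the ready set is {6, 1}; 6 is listed later → 6.
Next only 1 has its prerequisites met → 1.
That leaves 7 as the only ready step → 7.
2 needed 7, now all done → 2.
Next only 8 has its prerequisites met → 8.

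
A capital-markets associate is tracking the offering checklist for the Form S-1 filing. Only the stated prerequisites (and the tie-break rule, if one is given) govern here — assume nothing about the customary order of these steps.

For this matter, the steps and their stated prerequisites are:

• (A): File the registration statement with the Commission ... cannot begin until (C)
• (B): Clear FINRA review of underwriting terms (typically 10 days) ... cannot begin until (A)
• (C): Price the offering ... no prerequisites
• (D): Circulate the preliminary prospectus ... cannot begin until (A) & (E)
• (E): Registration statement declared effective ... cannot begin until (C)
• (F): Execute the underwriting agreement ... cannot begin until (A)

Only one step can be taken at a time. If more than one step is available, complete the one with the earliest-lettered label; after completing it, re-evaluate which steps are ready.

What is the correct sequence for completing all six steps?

(C) has no prerequisites → (C) first.
Now (A) and (E) have their prerequisites met. (A) has the earlier label, so (A) next.
Ready: (B), (E) and (F). (B) has the earlier label → (B).
(E) and (F) are both available; (E) has the earlier label → (E).
Ready: (D) and (F). (D) has the earlier label → (D).
(F) needed (A), now all done → (F).

(C), (A), (B), (E), (D), (F)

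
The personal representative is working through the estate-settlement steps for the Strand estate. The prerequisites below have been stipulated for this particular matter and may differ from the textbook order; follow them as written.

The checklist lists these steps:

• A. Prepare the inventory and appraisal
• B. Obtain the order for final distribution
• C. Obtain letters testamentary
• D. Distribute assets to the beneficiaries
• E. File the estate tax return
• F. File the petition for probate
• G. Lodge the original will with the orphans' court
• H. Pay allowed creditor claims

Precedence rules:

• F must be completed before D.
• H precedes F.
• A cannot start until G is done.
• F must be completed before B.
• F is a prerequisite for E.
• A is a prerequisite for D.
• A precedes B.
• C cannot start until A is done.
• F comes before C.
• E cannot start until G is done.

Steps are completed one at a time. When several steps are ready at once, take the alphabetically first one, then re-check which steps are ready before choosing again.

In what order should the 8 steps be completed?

G and H have no prerequisites; G has the earlier label, so G is first.
Now A and H have their prerequisites met. A has the earlier label, so A next.
That leaves H as the only ready step → H.
F is the only step now ready → F.
B, C, D and E are all available; B has the earlier label → B.
Now C, D and E have their prerequisites met. C has the earlier label, so C next.
D and E are both available; D has the earlier label → D.
E needed F and G, now all done → E.

G A H F B C D E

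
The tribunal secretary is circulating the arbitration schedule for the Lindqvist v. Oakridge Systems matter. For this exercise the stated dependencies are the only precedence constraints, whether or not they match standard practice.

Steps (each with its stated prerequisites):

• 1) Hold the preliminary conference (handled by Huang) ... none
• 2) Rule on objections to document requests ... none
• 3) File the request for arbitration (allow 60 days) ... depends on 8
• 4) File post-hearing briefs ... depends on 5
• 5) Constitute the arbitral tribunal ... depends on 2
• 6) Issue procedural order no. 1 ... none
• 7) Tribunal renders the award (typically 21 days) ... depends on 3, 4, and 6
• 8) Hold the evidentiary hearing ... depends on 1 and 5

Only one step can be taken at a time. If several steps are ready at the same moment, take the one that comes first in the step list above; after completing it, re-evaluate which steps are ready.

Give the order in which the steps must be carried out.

1, 2, 5, 4, 6, 8, 3, 7

Nothing is required for 1, 2 and 6. 1 is listed earlier → 1 first.
2 and 6 are both available; 2 is listed earlier → 2.
Ready: 5 and 6. 5 is listed earlier → 5.
4 and 8 now also ready, so the ready set is {4, 6, 8}; 4 is listed earlier → 4.
6 and 8 are both available; 6 is listed earlier → 6.
8 needed 1 and 5, now all done → 8.
3 needed 8, now all done → 3.
7 needed 3, 4 and 6, now all done → 7.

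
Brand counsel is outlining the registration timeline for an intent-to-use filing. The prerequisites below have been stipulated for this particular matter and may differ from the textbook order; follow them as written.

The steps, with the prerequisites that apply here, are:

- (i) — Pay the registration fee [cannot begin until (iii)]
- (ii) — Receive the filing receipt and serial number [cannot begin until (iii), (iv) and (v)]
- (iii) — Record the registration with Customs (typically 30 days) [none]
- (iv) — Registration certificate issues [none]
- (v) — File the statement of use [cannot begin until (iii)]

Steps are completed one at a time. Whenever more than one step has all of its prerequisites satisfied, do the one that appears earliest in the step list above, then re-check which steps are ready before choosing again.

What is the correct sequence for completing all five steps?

(iii), (i), (iv), (v), (ii)

Nothing is required for (iii) and (iv). (iii) is listed earlier → (iii) first.
Ready: (i), (iv) and (v). (i) is listed earlier → (i).
Now (iv) and (v) have their prerequisites met. (iv) is listed earlier, so (iv) next.
That leaves (v) as the only ready step → (v).
(ii) needed (iii), (iv) and (v), now all done → (ii).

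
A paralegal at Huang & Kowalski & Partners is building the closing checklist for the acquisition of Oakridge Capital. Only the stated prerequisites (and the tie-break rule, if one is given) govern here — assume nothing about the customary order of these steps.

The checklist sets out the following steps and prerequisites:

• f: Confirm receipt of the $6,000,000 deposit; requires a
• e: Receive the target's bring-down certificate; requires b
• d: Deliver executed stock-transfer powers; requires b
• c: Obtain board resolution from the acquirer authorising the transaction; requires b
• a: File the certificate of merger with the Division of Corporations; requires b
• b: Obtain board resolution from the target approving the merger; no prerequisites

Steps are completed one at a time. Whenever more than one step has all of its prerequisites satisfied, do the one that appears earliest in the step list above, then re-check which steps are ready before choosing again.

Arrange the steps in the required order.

b → e → d → c → a → f

b has no prerequisites → b first.
Now e, d, c and a have their prerequisites met. e is listed earlier, so e next.
Ready: d, c and a. d is listed earlier → d.
Now c and a have their prerequisites met. c is listed earlier, so c next.
Next only a has its prerequisites met → a.
f is the only step now ready → f.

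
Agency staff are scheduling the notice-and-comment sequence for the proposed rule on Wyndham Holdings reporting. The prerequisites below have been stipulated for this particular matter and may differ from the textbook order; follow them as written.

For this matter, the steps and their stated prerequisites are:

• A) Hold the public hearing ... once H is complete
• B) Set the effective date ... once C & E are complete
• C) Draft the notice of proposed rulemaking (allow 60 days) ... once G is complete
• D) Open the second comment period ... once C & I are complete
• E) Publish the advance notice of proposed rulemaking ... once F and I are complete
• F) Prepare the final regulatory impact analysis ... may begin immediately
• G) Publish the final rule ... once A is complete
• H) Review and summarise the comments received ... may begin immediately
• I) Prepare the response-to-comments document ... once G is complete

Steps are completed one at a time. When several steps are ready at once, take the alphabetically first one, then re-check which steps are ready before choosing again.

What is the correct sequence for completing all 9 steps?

F, H, A, G, C, I, D, E, B

F and H have no prerequisites; F has the earlier label, so F is first.
Next only H has its prerequisites met → H.
A needed H, now all done → A.
G needed A, now all done → G.
Ready: C and I. C has the earlier label → C.
That leaves I as the only ready step → I.
Now D and E have their prerequisites met. D has the earlier label, so D next.
That leaves E as the only ready step → E.
That leaves B as the only ready step → B.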